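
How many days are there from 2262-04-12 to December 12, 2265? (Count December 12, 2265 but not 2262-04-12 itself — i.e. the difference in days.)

Apr 12, 2262 → Apr 12, 2263: 365 days.
Apr 12, 2263 → Apr 12, 2264: 366 days (Feb 29, 2264 is in that span).
Apr 12, 2264 → Apr 12, 2265: 365 days.
Apr 12, 2265 → May 12, 2265: 30 days (April has 30).
May 12, 2265 → Jun 12, 2265: 31 days (May has 31).
Jun 12, 2265 → Jul 12, 2265: 30 days (June has 30).
Jul 12, 2265 → Aug 12, 2265: 31 days (July has 31).
Aug 12, 2265 → Sep 12, 2265: 31 days (August has 31).
Sep 12, 2265 → Oct 12, 2265: 30 days (September has 30).
Oct 12, 2265 → Nov 12, 2265: 31 days (October has 31).
Nov 12, 2265 → Dec 12, 2265: 30 days.
Total: 1340 days.

1340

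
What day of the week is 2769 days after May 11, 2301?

Wednesday

First find the weekday of May 11, 2301. Doomsday rule: the anchor day for the 2300s is Wednesday. For year 01: 1÷12 = 0 r 1, and 1÷4 = 0, so 0+1+0 = 1.
Wednesday + 1 ≡ Thursday — that's 2301's doomsday.
In May the doomsday date is May 9.
May 11 is 2 days after May 9; 2 mod 7 = 2, so Thursday + 2 = Saturday.
2769 mod 7 = 4, so 2769 days after a Saturday is Saturday + 4 = Wednesday.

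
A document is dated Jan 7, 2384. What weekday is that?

Saturday

Doomsday rule: the anchor day for the 2300s is Wednesday. For year 84: 84÷12 = 7 r 0, and 0÷4 = 0, so 7+0+0 = 7.
Wednesday + 7 ≡ Wednesday — that's 2384's doomsday.
In January the doomsday date is Jan 4 (2384 is a leap year (divisible by 4)).
Jan 7 is 3 days after Jan 4; 3 mod 7 = 3, so Wednesday + 3 = Saturday.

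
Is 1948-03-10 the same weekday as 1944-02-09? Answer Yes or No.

From Feb 9, 1944 to Mar 10, 1948 is 1491 days.
1491 mod 7 = 0, so they are the same weekday.
(Feb 9, 1944 is a Wednesday; Mar 10, 1948 is a Wednesday.)

Yes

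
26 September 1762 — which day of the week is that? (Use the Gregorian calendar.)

Doomsday rule: the anchor day for the 1700s is Sunday. For year 62: 62÷12 = 5 r 2, and 2÷4 = 0, so 5+2+0 = 7.
Sunday + 7 ≡ Sunday — that's 1762's doomsday.
In September the doomsday date is Sep 5.
Sep 26 is 21 days after Sep 5; 21 mod 7 = 0, so Sunday + 0 = Sunday.

Sunday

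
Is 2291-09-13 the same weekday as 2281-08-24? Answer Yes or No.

No

From Aug 24, 2281 to Sep 13, 2291 is 3672 days.
3672 mod 7 = 4, so they are different weekdays.
(Aug 24, 2281 is a Wednesday; Sep 13, 2291 is a Sunday.)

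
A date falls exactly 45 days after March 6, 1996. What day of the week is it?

Saturday

Mar 6, 1996 is a Wednesday.
45 mod 7 = 3, so 45 days after a Wednesday is Wednesday + 3 = Saturday.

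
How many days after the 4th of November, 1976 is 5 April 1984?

2709

Nov 4, 1976 → Nov 4, 1977: 365 days.
Nov 4, 1977 → Nov 4, 1978: 365 days.
Nov 4, 1978 → Nov 4, 1979: 365 days.
Nov 4, 1979 → Nov 4, 1980: 366 days (Feb 29, 1980 is in that span).
Nov 4, 1980 → Nov 4, 1981: 365 days.
Nov 4, 1981 → Nov 4, 1982: 365 days.
Nov 4, 1982 → Nov 4, 1983: 365 days.
Nov 4, 1983 → Dec 4, 1983: 30 days (November has 30).
Dec 4, 1983 → Jan 4, 1984: 31 days (December has 31).
Jan 4, 1984 → Feb 4, 1984: 31 days (January has 31).
Feb 4, 1984 → Mar 4, 1984: 29 days (February has 29).
Mar 4, 1984 → Apr 4, 1984: 31 days (March has 31).
Apr 4, 1984 → Apr 5, 1984: 1 days.
Total: 2709 days.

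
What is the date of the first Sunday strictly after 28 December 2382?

January 2, 2383

Dec 28, 2382 is a Tuesday.
From Tuesday to the next Sunday is 5 days.
Dec 28, 2382 + 5 = Jan 2, 2383.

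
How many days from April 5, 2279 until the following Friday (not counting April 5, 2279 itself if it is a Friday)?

6

Apr 5, 2279 is a Saturday.
From Saturday to the next Friday is 6 days.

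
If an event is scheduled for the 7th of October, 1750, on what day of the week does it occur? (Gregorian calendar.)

Wednesday

Doomsday rule: the anchor day for the 1700s is Sunday. For year 50: 50÷12 = 4 r 2, and 2÷4 = 0, so 4+2+0 = 6.
Sunday + 6 ≡ Saturday — that's 1750's doomsday.
In October the doomsday date is Oct 10.
Oct 7 is 3 days before Oct 10; 3 mod 7 = 3, so Saturday − 3 = Wednesday.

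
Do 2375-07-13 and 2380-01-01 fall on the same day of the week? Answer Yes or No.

No

From Jul 13, 2375 to Jan 1, 2380 is 1633 days.
1633 mod 7 = 2, so they are different weekdays.
(Jul 13, 2375 is a Sunday; Jan 1, 2380 is a Tuesday.)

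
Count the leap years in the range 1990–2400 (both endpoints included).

Multiples of 4 in [1990,2400]: 103.
Of those, multiples of 100: 5 (not leap unless ÷400).
Multiples of 400: 2.
Leap years = 103 − 5 + 2 = 100.

100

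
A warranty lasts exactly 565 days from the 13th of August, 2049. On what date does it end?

March 1, 2051

+365 (one year) → Aug 13, 2050 (200 left).
Aug has 31 days: +19 → Sep 1, 2050 (181 left).
Sep has 30 days: +30 → Oct 1, 2050 (151 left).
Oct has 31 days: +31 → Nov 1, 2050 (120 left).
Nov has 30 days: +30 → Dec 1, 2050 (90 left).
Dec has 31 days: +31 → Jan 1, 2051 (59 left).
Jan has 31 days: +31 → Feb 1, 2051 (28 left).
Feb has 28 days: +28 → Mar 1, 2051 (0 left).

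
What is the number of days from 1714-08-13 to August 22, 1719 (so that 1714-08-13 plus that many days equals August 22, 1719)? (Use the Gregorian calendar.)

Aug 13, 1714 → Aug 13, 1715: 365 days.
Aug 13, 1715 → Aug 13, 1716: 366 days (Feb 29, 1716 is in that span).
Aug 13, 1716 → Aug 13, 1717: 365 days.
Aug 13, 1717 → Aug 13, 1718: 365 days.
Aug 13, 1718 → Sep 13, 1718: 31 days (August has 31).
Sep 13, 1718 → Oct 13, 1718: 30 days (September has 30).
Oct 13, 1718 → Nov 13, 1718: 31 days (October has 31).
Nov 13, 1718 → Dec 13, 1718: 30 days (November has 30).
Dec 13, 1718 → Jan 13, 1719: 31 days (December has 31).
Jan 13, 1719 → Feb 13, 1719: 31 days (January has 31).
Feb 13, 1719 → Mar 13, 1719: 28 days (February has 28).
Mar 13, 1719 → Apr 13, 1719: 31 days (March has 31).
Apr 13, 1719 → May 13, 1719: 30 days (April has 30).
May 13, 1719 → Jun 13, 1719: 31 days (May has 31).
Jun 13, 1719 → Jul 13, 1719: 30 days (June has 30).
Jul 13, 1719 → Aug 13, 1719: 31 days (July has 31).
Aug 13, 1719 → Aug 22, 1719: 9 days.
Total: 1835 days.

1835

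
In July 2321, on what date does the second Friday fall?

July 1, 2321 is a Friday.
The first Friday is therefore July 1 (same day).
The second Friday is 1 + 1×7 = July 8.

July 8, 2321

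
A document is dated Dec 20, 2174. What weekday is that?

Tuesday

Doomsday rule: the anchor day for the 2100s is Sunday. For year 74: 74÷12 = 6 r 2, and 2÷4 = 0, so 6+2+0 = 8.
Sunday + 8 ≡ Monday — that's 2174's doomsday.
In December the doomsday date is Dec 12.
Dec 20 is 8 days after Dec 12; 8 mod 7 = 1, so Monday + 1 = Tuesday.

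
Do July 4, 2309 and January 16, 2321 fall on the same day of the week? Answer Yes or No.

From Jul 4, 2309 to Jan 16, 2321 is 4214 days.
4214 mod 7 = 0, so they are the same weekday.
(Jul 4, 2309 is a Sunday; Jan 16, 2321 is a Sunday.)

Yes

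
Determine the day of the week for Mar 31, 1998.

Doomsday rule: the anchor day for the 1900s is Wednesday. For year 98: 98÷12 = 8 r 2, and 2÷4 = 0, so 8+2+0 = 10.
Wednesday + 10 ≡ Saturday — that's 1998's doomsday.
In March the doomsday date is Mar 14.
Mar 31 is 17 days after Mar 14; 17 mod 7 = 3, so Saturday + 3 = Tuesday.

Tuesday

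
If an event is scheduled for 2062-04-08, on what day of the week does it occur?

Doomsday rule: the anchor day for the 2000s is Tuesday. For year 62: 62÷12 = 5 r 2, and 2÷4 = 0, so 5+2+0 = 7.
Tuesday + 7 ≡ Tuesday — that's 2062's doomsday.
In April the doomsday date is Apr 4.
Apr 8 is 4 days after Apr 4; 4 mod 7 = 4, so Tuesday + 4 = Saturday.

Saturday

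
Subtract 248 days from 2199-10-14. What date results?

−14 → Sep 30, 2199 (end of Sep, 30 days; 234 left).
−30 → Aug 31, 2199 (end of Aug, 31 days; 204 left).
−31 → Jul 31, 2199 (end of Jul, 31 days; 173 left).
−31 → Jun 30, 2199 (end of Jun, 30 days; 142 left).
−30 → May 31, 2199 (end of May, 31 days; 112 left).
−31 → Apr 30, 2199 (end of Apr, 30 days; 81 left).
−30 → Mar 31, 2199 (end of Mar, 31 days; 51 left).
−31 → Feb 28, 2199 (end of Feb, 28 days; 20 left).
−20 → Feb 8, 2199.

February 8, 2199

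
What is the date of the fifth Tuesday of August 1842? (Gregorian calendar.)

August 1, 1842 is a Monday.
The first Tuesday is therefore August 2 (1 days later).
The fifth Tuesday is 2 + 4×7 = August 30.

August 30, 1842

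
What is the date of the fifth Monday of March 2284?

March 1, 2284 is a Saturday.
The first Monday is therefore March 3 (2 days later).
The fifth Monday is 3 + 4×7 = March 31.

March 31, 2284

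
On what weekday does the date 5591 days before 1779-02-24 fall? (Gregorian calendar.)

Feb 24, 1779 is a Wednesday.
5591 mod 7 = 5, so 5591 days before a Wednesday is Wednesday − 5 = Friday.

Friday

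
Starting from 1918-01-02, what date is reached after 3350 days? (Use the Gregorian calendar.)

+365 (one year) → Jan 2, 1919 (2985 left).
+365 (one year) → Jan 2, 1920 (2620 left).
+366 (one year; includes Feb 29, 1920) → Jan 2, 1921 (2254 left).
+365 (one year) → Jan 2, 1922 (1889 left).
+365 (one year) → Jan 2, 1923 (1524 left).
+365 (one year) → Jan 2, 1924 (1159 left).
+366 (one year; includes Feb 29, 1924) → Jan 2, 1925 (793 left).
+365 (one year) → Jan 2, 1926 (428 left).
+365 (one year) → Jan 2, 1927 (63 left).
Jan has 31 days: +30 → Feb 1, 1927 (33 left).
Feb has 28 days: +28 → Mar 1, 1927 (5 left).
+5 → Mar 6, 1927.

March 6, 1927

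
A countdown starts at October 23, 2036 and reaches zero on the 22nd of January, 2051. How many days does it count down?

5204

Oct 23, 2036 → Oct 23, 2037: 365 days.
Oct 23, 2037 → Oct 23, 2038: 365 days.
Oct 23, 2038 → Oct 23, 2039: 365 days.
Oct 23, 2039 → Oct 23, 2040: 366 days (Feb 29, 2040 is in that span).
Oct 23, 2040 → Oct 23, 2041: 365 days.
Oct 23, 2041 → Oct 23, 2042: 365 days.
Oct 23, 2042 → Oct 23, 2043: 365 days.
Oct 23, 2043 → Oct 23, 2044: 366 days (Feb 29, 2044 is in that span).
Oct 23, 2044 → Oct 23, 2045: 365 days.
Oct 23, 2045 → Oct 23, 2046: 365 days.
Oct 23, 2046 → Oct 23, 2047: 365 days.
Oct 23, 2047 → Oct 23, 2048: 366 days (Feb 29, 2048 is in that span).
Oct 23, 2048 → Oct 23, 2049: 365 days.
Oct 23, 2049 → Oct 23, 2050: 365 days.
Oct 23, 2050 → Nov 23, 2050: 31 days (October has 31).
Nov 23, 2050 → Dec 23, 2050: 30 days (November has 30).
Dec 23, 2050 → Jan 22, 2051: 30 days.
Total: 5204 days.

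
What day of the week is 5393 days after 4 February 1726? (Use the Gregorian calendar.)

Thursday

First find the weekday of Feb 4, 1726. Doomsday rule: the anchor day for the 1700s is Sunday. For year 26: 26÷12 = 2 r 2, and 2÷4 = 0, so 2+2+0 = 4.
Sunday + 4 ≡ Thursday — that's 1726's doomsday.
In February the doomsday date is Feb 28 (1726 is not a leap year).
Feb 4 is 24 days before Feb 28; 24 mod 7 = 3, so Thursday − 3 = Monday.
5393 mod 7 = 3, so 5393 days after a Monday is Monday + 3 = Thursday.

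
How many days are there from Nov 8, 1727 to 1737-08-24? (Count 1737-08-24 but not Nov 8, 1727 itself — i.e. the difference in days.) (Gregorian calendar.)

Nov 8, 1727 → Nov 8, 1728: 366 days (Feb 29, 1728 is in that span).
Nov 8, 1728 → Nov 8, 1729: 365 days.
Nov 8, 1729 → Nov 8, 1730: 365 days.
Nov 8, 1730 → Nov 8, 1731: 365 days.
Nov 8, 1731 → Nov 8, 1732: 366 days (Feb 29, 1732 is in that span).
Nov 8, 1732 → Nov 8, 1733: 365 days.
Nov 8, 1733 → Nov 8, 1734: 365 days.
Nov 8, 1734 → Nov 8, 1735: 365 days.
Nov 8, 1735 → Nov 8, 1736: 366 days (Feb 29, 1736 is in that span).
Nov 8, 1736 → Dec 8, 1736: 30 days (November has 30).
Dec 8, 1736 → Jan 8, 1737: 31 days (December has 31).
Jan 8, 1737 → Feb 8, 1737: 31 days (January has 31).
Feb 8, 1737 → Mar 8, 1737: 28 days (February has 28).
Mar 8, 1737 → Apr 8, 1737: 31 days (March has 31).
Apr 8, 1737 → May 8, 1737: 30 days (April has 30).
May 8, 1737 → Jun 8, 1737: 31 days (May has 31).
Jun 8, 1737 → Jul 8, 1737: 30 days (June has 30).
Jul 8, 1737 → Aug 8, 1737: 31 days (July has 31).
Aug 8, 1737 → Aug 24, 1737: 16 days.
Total: 3577 days.

3577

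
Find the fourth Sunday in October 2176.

October 27, 2176

October 1, 2176 is a Tuesday.
The first Sunday is therefore October 6 (5 days later).
The fourth Sunday is 6 + 3×7 = October 27.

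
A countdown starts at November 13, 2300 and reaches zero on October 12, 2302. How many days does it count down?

698

Nov 13, 2300 → Nov 13, 2301: 365 days.
Nov 13, 2301 → Dec 13, 2301: 30 days (November has 30).
Dec 13, 2301 → Jan 13, 2302: 31 days (December has 31).
Jan 13, 2302 → Feb 13, 2302: 31 days (January has 31).
Feb 13, 2302 → Mar 13, 2302: 28 days (February has 28).
Mar 13, 2302 → Apr 13, 2302: 31 days (March has 31).
Apr 13, 2302 → May 13, 2302: 30 days (April has 30).
May 13, 2302 → Jun 13, 2302: 31 days (May has 31).
Jun 13, 2302 → Jul 13, 2302: 30 days (June has 30).
Jul 13, 2302 → Aug 13, 2302: 31 days (July has 31).
Aug 13, 2302 → Sep 13, 2302: 31 days (August has 31).
Sep 13, 2302 → Oct 12, 2302: 29 days.
Total: 698 days.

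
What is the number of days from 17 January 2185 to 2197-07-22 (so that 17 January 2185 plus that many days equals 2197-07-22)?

4569

Jan 17, 2185 → Jan 17, 2186: 365 days.
Jan 17, 2186 → Jan 17, 2187: 365 days.
Jan 17, 2187 → Jan 17, 2188: 365 days.
Jan 17, 2188 → Jan 17, 2189: 366 days (Feb 29, 2188 is in that span).
Jan 17, 2189 → Jan 17, 2190: 365 days.
Jan 17, 2190 → Jan 17, 2191: 365 days.
Jan 17, 2191 → Jan 17, 2192: 365 days.
Jan 17, 2192 → Jan 17, 2193: 366 days (Feb 29, 2192 is in that span).
Jan 17, 2193 → Jan 17, 2194: 365 days.
Jan 17, 2194 → Jan 17, 2195: 365 days.
Jan 17, 2195 → Jan 17, 2196: 365 days.
Jan 17, 2196 → Jan 17, 2197: 366 days (Feb 29, 2196 is in that span).
Jan 17, 2197 → Feb 17, 2197: 31 days (January has 31).
Feb 17, 2197 → Mar 17, 2197: 28 days (February has 28).
Mar 17, 2197 → Apr 17, 2197: 31 days (March has 31).
Apr 17, 2197 → May 17, 2197: 30 days (April has 30).
May 17, 2197 → Jun 17, 2197: 31 days (May has 31).
Jun 17, 2197 → Jul 17, 2197: 30 days (June has 30).
Jul 17, 2197 → Jul 22, 2197: 5 days.
Total: 4569 days.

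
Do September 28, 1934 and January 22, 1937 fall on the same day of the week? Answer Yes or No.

Yes

From Sep 28, 1934 to Jan 22, 1937 is 847 days.
847 mod 7 = 0, so they are the same weekday.
(Sep 28, 1934 is a Friday; Jan 22, 1937 is a Friday.)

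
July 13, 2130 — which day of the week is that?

Doomsday rule: the anchor day for the 2100s is Sunday. For year 30: 30÷12 = 2 r 6, and 6÷4 = 1, so 2+6+1 = 9.
Sunday + 9 ≡ Tuesday — that's 2130's doomsday.
In July the doomsday date is Jul 11.
Jul 13 is 2 days after Jul 11; 2 mod 7 = 2, so Tuesday + 2 = Thursday.

Thursday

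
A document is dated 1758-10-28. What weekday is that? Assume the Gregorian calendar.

Doomsday rule: the anchor day for the 1700s is Sunday. For year 58: 58÷12 = 4 r 10, and 10÷4 = 2, so 4+10+2 = 16.
Sunday + 16 ≡ Tuesday — that's 1758's doomsday.
In October the doomsday date is Oct 10.
Oct 28 is 18 days after Oct 10; 18 mod 7 = 4, so Tuesday + 4 = Saturday.

Saturday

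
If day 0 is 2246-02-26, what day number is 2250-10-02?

Feb 26, 2246 → Feb 26, 2247: 365 days.
Feb 26, 2247 → Feb 26, 2248: 365 days.
Feb 26, 2248 → Feb 26, 2249: 366 days (Feb 29, 2248 is in that span).
Feb 26, 2249 → Feb 26, 2250: 365 days.
Feb 26, 2250 → Mar 26, 2250: 28 days (February has 28).
Mar 26, 2250 → Apr 26, 2250: 31 days (March has 31).
Apr 26, 2250 → May 26, 2250: 30 days (April has 30).
May 26, 2250 → Jun 26, 2250: 31 days (May has 31).
Jun 26, 2250 → Jul 26, 2250: 30 days (June has 30).
Jul 26, 2250 → Aug 26, 2250: 31 days (July has 31).
Aug 26, 2250 → Sep 26, 2250: 31 days (August has 31).
Sep 26, 2250 → Oct 2, 2250: 6 days.
Total: 1679 days.

1679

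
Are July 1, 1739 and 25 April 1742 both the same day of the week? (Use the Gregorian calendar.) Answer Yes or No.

Yes

From Jul 1, 1739 to Apr 25, 1742 is 1029 days.
1029 mod 7 = 0, so they are the same weekday.
(Jul 1, 1739 is a Wednesday; Apr 25, 1742 is a Wednesday.)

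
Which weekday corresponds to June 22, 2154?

Doomsday rule: the anchor day for the 2100s is Sunday. For year 54: 54÷12 = 4 r 6, and 6÷4 = 1, so 4+6+1 = 11.
Sunday + 11 ≡ Thursday — that's 2154's doomsday.
In June the doomsday date is Jun 6.
Jun 22 is 16 days after Jun 6; 16 mod 7 = 2, so Thursday + 2 = Saturday.

Saturday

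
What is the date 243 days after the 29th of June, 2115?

February 27, 2116

Jun has 30 days: +2 → Jul 1, 2115 (241 left).
Jul has 31 days: +31 → Aug 1, 2115 (210 left).
Aug has 31 days: +31 → Sep 1, 2115 (179 left).
Sep has 30 days: +30 → Oct 1, 2115 (149 left).
Oct has 31 days: +31 → Nov 1, 2115 (118 left).
Nov has 30 days: +30 → Dec 1, 2115 (88 left).
Dec has 31 days: +31 → Jan 1, 2116 (57 left).
Jan has 31 days: +31 → Feb 1, 2116 (26 left).
+26 → Feb 27, 2116.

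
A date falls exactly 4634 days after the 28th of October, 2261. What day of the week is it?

Monday

First find the weekday of Oct 28, 2261. Doomsday rule: the anchor day for the 2200s is Friday. For year 61: 61÷12 = 5 r 1, and 1÷4 = 0, so 5+1+0 = 6.
Friday + 6 ≡ Thursday — that's 2261's doomsday.
In October the doomsday date is Oct 10.
Oct 28 is 18 days after Oct 10; 18 mod 7 = 4, so Thursday + 4 = Monday.
4634 mod 7 = 0, so 4634 days after a Monday is Monday + 0 = Monday.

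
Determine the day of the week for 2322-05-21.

Sunday

Doomsday rule: the anchor day for the 2300s is Wednesday. For year 22: 22÷12 = 1 r 10, and 10÷4 = 2, so 1+10+2 = 13.
Wednesday + 13 ≡ Tuesday — that's 2322's doomsday.
In May the doomsday date is May 9.
May 21 is 12 days after May 9; 12 mod 7 = 5, so Tuesday + 5 = Sunday.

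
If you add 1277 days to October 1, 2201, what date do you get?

March 31, 2205

+365 (one year) → Oct 1, 2202 (912 left).
+365 (one year) → Oct 1, 2203 (547 left).
+366 (one year; includes Feb 29, 2204) → Oct 1, 2204 (181 left).
Oct has 31 days: +31 → Nov 1, 2204 (150 left).
Nov has 30 days: +30 → Dec 1, 2204 (120 left).
Dec has 31 days: +31 → Jan 1, 2205 (89 left).
Jan has 31 days: +31 → Feb 1, 2205 (58 left).
Feb has 28 days: +28 → Mar 1, 2205 (30 left).
+30 → Mar 31, 2205.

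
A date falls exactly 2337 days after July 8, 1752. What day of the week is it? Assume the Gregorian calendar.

Jul 8, 1752 is a Saturday.
2337 mod 7 = 6, so 2337 days after a Saturday is Saturday + 6 = Friday.

Friday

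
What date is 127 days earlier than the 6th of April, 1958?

−6 → Mar 31, 1958 (end of Mar, 31 days; 121 left).
−31 → Feb 28, 1958 (end of Feb, 28 days; 90 left).
−28 → Jan 31, 1958 (end of Jan, 31 days; 62 left).
−31 → Dec 31, 1957 (end of Dec, 31 days; 31 left).
−31 → Nov 30, 1957 (end of Nov, 30 days; 0 left).

November 30, 1957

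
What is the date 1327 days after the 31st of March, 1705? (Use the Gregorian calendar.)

November 17, 1708

+365 (one year) → Mar 31, 1706 (962 left).
+365 (one year) → Mar 31, 1707 (597 left).
+366 (one year; includes Feb 29, 1708) → Mar 31, 1708 (231 left).
Mar has 31 days: +1 → Apr 1, 1708 (230 left).
Apr has 30 days: +30 → May 1, 1708 (200 left).
May has 31 days: +31 → Jun 1, 1708 (169 left).
Jun has 30 days: +30 → Jul 1, 1708 (139 left).
Jul has 31 days: +31 → Aug 1, 1708 (108 left).
Aug has 31 days: +31 → Sep 1, 1708 (77 left).
Sep has 30 days: +30 → Oct 1, 1708 (47 left).
Oct has 31 days: +31 → Nov 1, 1708 (16 left).
+16 → Nov 17, 1708.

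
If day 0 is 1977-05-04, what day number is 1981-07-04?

May 4, 1977 → May 4, 1978: 365 days.
May 4, 1978 → May 4, 1979: 365 days.
May 4, 1979 → May 4, 1980: 366 days (Feb 29, 1980 is in that span).
May 4, 1980 → May 4, 1981: 365 days.
May 4, 1981 → Jun 4, 1981: 31 days (May has 31).
Jun 4, 1981 → Jul 4, 1981: 30 days.
Total: 1522 days.

1522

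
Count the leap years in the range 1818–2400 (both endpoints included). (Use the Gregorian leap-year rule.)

Multiples of 4 in [1818,2400]: 146.
Of those, multiples of 100: 6 (not leap unless ÷400).
Multiples of 400: 2.
Leap years = 146 − 6 + 2 = 142.

142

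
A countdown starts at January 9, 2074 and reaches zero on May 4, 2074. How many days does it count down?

Jan 9, 2074 → Feb 9, 2074: 31 days (January has 31).
Feb 9, 2074 → Mar 9, 2074: 28 days (February has 28).
Mar 9, 2074 → Apr 9, 2074: 31 days (March has 31).
Apr 9, 2074 → May 4, 2074: 25 days.
Total: 115 days.

115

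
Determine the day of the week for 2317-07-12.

Thursday

Doomsday rule: the anchor day for the 2300s is Wednesday. For year 17: 17÷12 = 1 r 5, and 5÷4 = 1, so 1+5+1 = 7.
Wednesday + 7 ≡ Wednesday — that's 2317's doomsday.
In July the doomsday date is Jul 11.
Jul 12 is 1 day after Jul 11; 1 mod 7 = 1, so Wednesday + 1 = Thursday.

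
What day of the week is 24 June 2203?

Friday

Doomsday rule: the anchor day for the 2200s is Friday. For year 03: 3÷12 = 0 r 3, and 3÷4 = 0, so 0+3+0 = 3.
Friday + 3 ≡ Monday — that's 2203's doomsday.
In June the doomsday date is Jun 6.
Jun 24 is 18 days after Jun 6; 18 mod 7 = 4, so Monday + 4 = Friday.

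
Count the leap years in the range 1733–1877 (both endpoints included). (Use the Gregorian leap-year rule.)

Multiples of 4 in [1733,1877]: 36.
Of those, multiples of 100: 1 (not leap unless ÷400).
Multiples of 400: 0.
Leap years = 36 − 1 + 0 = 35.

35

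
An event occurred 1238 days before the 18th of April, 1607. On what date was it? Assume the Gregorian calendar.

−365 (one year) → Apr 18, 1606 (873 left).
−365 (one year) → Apr 18, 1605 (508 left).
−365 (one year) → Apr 18, 1604 (143 left).
−18 → Mar 31, 1604 (end of Mar, 31 days; 125 left).
−31 → Feb 29, 1604 (end of Feb, 29 days; 94 left).
−29 → Jan 31, 1604 (end of Jan, 31 days; 65 left).
−31 → Dec 31, 1603 (end of Dec, 31 days; 34 left).
−31 → Nov 30, 1603 (end of Nov, 30 days; 3 left).
−3 → Nov 27, 1603.

November 27, 1603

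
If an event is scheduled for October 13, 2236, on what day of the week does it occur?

Doomsday rule: the anchor day for the 2200s is Friday. For year 36: 36÷12 = 3 r 0, and 0÷4 = 0, so 3+0+0 = 3.
Friday + 3 ≡ Monday — that's 2236's doomsday.
In October the doomsday date is Oct 10.
Oct 13 is 3 days after Oct 10; 3 mod 7 = 3, so Monday + 3 = Thursday.

Thursday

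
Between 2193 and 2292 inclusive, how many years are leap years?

Multiples of 4 in [2193,2292]: 25.
Of those, multiples of 100: 1 (not leap unless ÷400).
Multiples of 400: 0.
Leap years = 25 − 1 + 0 = 24.

24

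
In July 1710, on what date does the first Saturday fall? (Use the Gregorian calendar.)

July 5, 1710

July 1, 1710 is a Tuesday.
The first Saturday is therefore July 5 (4 days later).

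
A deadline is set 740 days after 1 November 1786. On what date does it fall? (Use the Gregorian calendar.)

November 10, 1788

+365 (one year) → Nov 1, 1787 (375 left).
Nov has 30 days: +30 → Dec 1, 1787 (345 left).
Dec has 31 days: +31 → Jan 1, 1788 (314 left).
Jan has 31 days: +31 → Feb 1, 1788 (283 left).
Feb has 29 days: +29 → Mar 1, 1788 (254 left).
Mar has 31 days: +31 → Apr 1, 1788 (223 left).
Apr has 30 days: +30 → May 1, 1788 (193 left).
May has 31 days: +31 → Jun 1, 1788 (162 left).
Jun has 30 days: +30 → Jul 1, 1788 (132 left).
Jul has 31 days: +31 → Aug 1, 1788 (101 left).
Aug has 31 days: +31 → Sep 1, 1788 (70 left).
Sep has 30 days: +30 → Oct 1, 1788 (40 left).
Oct has 31 days: +31 → Nov 1, 1788 (9 left).
+9 → Nov 10, 1788.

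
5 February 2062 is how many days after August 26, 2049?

4546

Aug 26, 2049 → Aug 26, 2050: 365 days.
Aug 26, 2050 → Aug 26, 2051: 365 days.
Aug 26, 2051 → Aug 26, 2052: 366 days (Feb 29, 2052 is in that span).
Aug 26, 2052 → Aug 26, 2053: 365 days.
Aug 26, 2053 → Aug 26, 2054: 365 days.
Aug 26, 2054 → Aug 26, 2055: 365 days.
Aug 26, 2055 → Aug 26, 2056: 366 days (Feb 29, 2056 is in that span).
Aug 26, 2056 → Aug 26, 2057: 365 days.
Aug 26, 2057 → Aug 26, 2058: 365 days.
Aug 26, 2058 → Aug 26, 2059: 365 days.
Aug 26, 2059 → Aug 26, 2060: 366 days (Feb 29, 2060 is in that span).
Aug 26, 2060 → Aug 26, 2061: 365 days.
Aug 26, 2061 → Sep 26, 2061: 31 days (August has 31).
Sep 26, 2061 → Oct 26, 2061: 30 days (September has 30).
Oct 26, 2061 → Nov 26, 2061: 31 days (October has 31).
Nov 26, 2061 → Dec 26, 2061: 30 days (November has 30).
Dec 26, 2061 → Jan 26, 2062: 31 days (December has 31).
Jan 26, 2062 → Feb 5, 2062: 10 days.
Total: 4546 days.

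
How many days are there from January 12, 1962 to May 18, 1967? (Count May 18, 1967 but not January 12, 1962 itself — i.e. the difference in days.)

1952

Jan 12, 1962 → Jan 12, 1963: 365 days.
Jan 12, 1963 → Jan 12, 1964: 365 days.
Jan 12, 1964 → Jan 12, 1965: 366 days (Feb 29, 1964 is in that span).
Jan 12, 1965 → Jan 12, 1966: 365 days.
Jan 12, 1966 → Jan 12, 1967: 365 days.
Jan 12, 1967 → Feb 12, 1967: 31 days (January has 31).
Feb 12, 1967 → Mar 12, 1967: 28 days (February has 28).
Mar 12, 1967 → Apr 12, 1967: 31 days (March has 31).
Apr 12, 1967 → May 12, 1967: 30 days (April has 30).
May 12, 1967 → May 18, 1967: 6 days.
Total: 1952 days.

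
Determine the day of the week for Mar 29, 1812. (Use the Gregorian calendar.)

Sunday

Doomsday rule: the anchor day for the 1800s is Friday. For year 12: 12÷12 = 1 r 0, and 0÷4 = 0, so 1+0+0 = 1.
Friday + 1 ≡ Saturday — that's 1812's doomsday.
In March the doomsday date is Mar 14.
Mar 29 is 15 days after Mar 14; 15 mod 7 = 1, so Saturday + 1 = Sunday.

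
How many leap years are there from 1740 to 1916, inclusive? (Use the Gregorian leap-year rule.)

Multiples of 4 in [1740,1916]: 45.
Of those, multiples of 100: 2 (not leap unless ÷400).
Multiples of 400: 0.
Leap years = 45 − 2 + 0 = 43.

43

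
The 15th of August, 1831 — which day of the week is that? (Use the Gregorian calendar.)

Doomsday rule: the anchor day for the 1800s is Friday. For year 31: 31÷12 = 2 r 7, and 7÷4 = 1, so 2+7+1 = 10.
Friday + 10 ≡ Monday — that's 1831's doomsday.
In August the doomsday date is Aug 8.
Aug 15 is 7 days after Aug 8; 7 mod 7 = 0, so Monday + 0 = Monday.

Monday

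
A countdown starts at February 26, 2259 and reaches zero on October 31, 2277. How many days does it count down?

6822

Feb 26, 2259 → Feb 26, 2260: 365 days.
Feb 26, 2260 → Feb 26, 2261: 366 days (Feb 29, 2260 is in that span).
Feb 26, 2261 → Feb 26, 2262: 365 days.
Feb 26, 2262 → Feb 26, 2263: 365 days.
Feb 26, 2263 → Feb 26, 2264: 365 days.
Feb 26, 2264 → Feb 26, 2265: 366 days (Feb 29, 2264 is in that span).
Feb 26, 2265 → Feb 26, 2266: 365 days.
Feb 26, 2266 → Feb 26, 2267: 365 days.
Feb 26, 2267 → Feb 26, 2268: 365 days.
Feb 26, 2268 → Feb 26, 2269: 366 days (Feb 29, 2268 is in that span).
Feb 26, 2269 → Feb 26, 2270: 365 days.
Feb 26, 2270 → Feb 26, 2271: 365 days.
Feb 26, 2271 → Feb 26, 2272: 365 days.
Feb 26, 2272 → Feb 26, 2273: 366 days (Feb 29, 2272 is in that span).
Feb 26, 2273 → Feb 26, 2274: 365 days.
Feb 26, 2274 → Feb 26, 2275: 365 days.
Feb 26, 2275 → Feb 26, 2276: 365 days.
Feb 26, 2276 → Feb 26, 2277: 366 days (Feb 29, 2276 is in that span).
Feb 26, 2277 → Mar 26, 2277: 28 days (February has 28).
Mar 26, 2277 → Apr 26, 2277: 31 days (March has 31).
Apr 26, 2277 → May 26, 2277: 30 days (April has 30).
May 26, 2277 → Jun 26, 2277: 31 days (May has 31).
Jun 26, 2277 → Jul 26, 2277: 30 days (June has 30).
Jul 26, 2277 → Aug 26, 2277: 31 days (July has 31).
Aug 26, 2277 → Sep 26, 2277: 31 days (August has 31).
Sep 26, 2277 → Oct 26, 2277: 30 days (September has 30).
Oct 26, 2277 → Oct 31, 2277: 5 days.
Total: 6822 days.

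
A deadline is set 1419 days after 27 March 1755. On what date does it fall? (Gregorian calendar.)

February 13, 1759

+366 (one year; includes Feb 29, 1756) → Mar 27, 1756 (1053 left).
+365 (one year) → Mar 27, 1757 (688 left).
+365 (one year) → Mar 27, 1758 (323 left).
Mar has 31 days: +5 → Apr 1, 1758 (318 left).
Apr has 30 days: +30 → May 1, 1758 (288 left).
May has 31 days: +31 → Jun 1, 1758 (257 left).
Jun has 30 days: +30 → Jul 1, 1758 (227 left).
Jul has 31 days: +31 → Aug 1, 1758 (196 left).
Aug has 31 days: +31 → Sep 1, 1758 (165 left).
Sep has 30 days: +30 → Oct 1, 1758 (135 left).
Oct has 31 days: +31 → Nov 1, 1758 (104 left).
Nov has 30 days: +30 → Dec 1, 1758 (74 left).
Dec has 31 days: +31 → Jan 1, 1759 (43 left).
Jan has 31 days: +31 → Feb 1, 1759 (12 left).
+12 → Feb 13, 1759.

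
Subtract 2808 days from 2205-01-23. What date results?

May 16, 2197

−366 (one year; includes Feb 29, 2204) → Jan 23, 2204 (2442 left).
−365 (one year) → Jan 23, 2203 (2077 left).
−365 (one year) → Jan 23, 2202 (1712 left).
−365 (one year) → Jan 23, 2201 (1347 left).
−365 (one year) → Jan 23, 2200 (982 left).
−365 (one year) → Jan 23, 2199 (617 left).
−365 (one year) → Jan 23, 2198 (252 left).
−23 → Dec 31, 2197 (end of Dec, 31 days; 229 left).
−31 → Nov 30, 2197 (end of Nov, 30 days; 198 left).
−30 → Oct 31, 2197 (end of Oct, 31 days; 168 left).
−31 → Sep 30, 2197 (end of Sep, 30 days; 137 left).
−30 → Aug 31, 2197 (end of Aug, 31 days; 107 left).
−31 → Jul 31, 2197 (end of Jul, 31 days; 76 left).
−31 → Jun 30, 2197 (end of Jun, 30 days; 45 left).
−30 → May 31, 2197 (end of May, 31 days; 15 left).
−15 → May 16, 2197.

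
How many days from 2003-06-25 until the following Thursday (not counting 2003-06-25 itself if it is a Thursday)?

Jun 25, 2003 is a Wednesday.
From Wednesday to the next Thursday is 1 day.

1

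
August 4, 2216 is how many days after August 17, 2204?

4370

Aug 17, 2204 → Aug 17, 2205: 365 days.
Aug 17, 2205 → Aug 17, 2206: 365 days.
Aug 17, 2206 → Aug 17, 2207: 365 days.
Aug 17, 2207 → Aug 17, 2208: 366 days (Feb 29, 2208 is in that span).
Aug 17, 2208 → Aug 17, 2209: 365 days.
Aug 17, 2209 → Aug 17, 2210: 365 days.
Aug 17, 2210 → Aug 17, 2211: 365 days.
Aug 17, 2211 → Aug 17, 2212: 366 days (Feb 29, 2212 is in that span).
Aug 17, 2212 → Aug 17, 2213: 365 days.
Aug 17, 2213 → Aug 17, 2214: 365 days.
Aug 17, 2214 → Aug 17, 2215: 365 days.
Aug 17, 2215 → Sep 17, 2215: 31 days (August has 31).
Sep 17, 2215 → Oct 17, 2215: 30 days (September has 30).
Oct 17, 2215 → Nov 17, 2215: 31 days (October has 31).
Nov 17, 2215 → Dec 17, 2215: 30 days (November has 30).
Dec 17, 2215 → Jan 17, 2216: 31 days (December has 31).
Jan 17, 2216 → Feb 17, 2216: 31 days (January has 31).
Feb 17, 2216 → Mar 17, 2216: 29 days (February has 29).
Mar 17, 2216 → Apr 17, 2216: 31 days (March has 31).
Apr 17, 2216 → May 17, 2216: 30 days (April has 30).
May 17, 2216 → Jun 17, 2216: 31 days (May has 31).
Jun 17, 2216 → Jul 17, 2216: 30 days (June has 30).
Jul 17, 2216 → Aug 4, 2216: 18 days.
Total: 4370 days.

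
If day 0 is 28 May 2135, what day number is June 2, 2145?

3658

May 28, 2135 → May 28, 2136: 366 days (Feb 29, 2136 is in that span).
May 28, 2136 → May 28, 2137: 365 days.
May 28, 2137 → May 28, 2138: 365 days.
May 28, 2138 → May 28, 2139: 365 days.
May 28, 2139 → May 28, 2140: 366 days (Feb 29, 2140 is in that span).
May 28, 2140 → May 28, 2141: 365 days.
May 28, 2141 → May 28, 2142: 365 days.
May 28, 2142 → May 28, 2143: 365 days.
May 28, 2143 → May 28, 2144: 366 days (Feb 29, 2144 is in that span).
May 28, 2144 → Jun 28, 2144: 31 days (May has 31).
Jun 28, 2144 → Jul 28, 2144: 30 days (June has 30).
Jul 28, 2144 → Aug 28, 2144: 31 days (July has 31).
Aug 28, 2144 → Sep 28, 2144: 31 days (August has 31).
Sep 28, 2144 → Oct 28, 2144: 30 days (September has 30).
Oct 28, 2144 → Nov 28, 2144: 31 days (October has 31).
Nov 28, 2144 → Dec 28, 2144: 30 days (November has 30).
Dec 28, 2144 → Jan 28, 2145: 31 days (December has 31).
Jan 28, 2145 → Feb 28, 2145: 31 days (January has 31).
Feb 28, 2145 → Mar 28, 2145: 28 days (February has 28).
Mar 28, 2145 → Apr 28, 2145: 31 days (March has 31).
Apr 28, 2145 → May 28, 2145: 30 days (April has 30).
May 28, 2145 → Jun 2, 2145: 5 days.
Total: 3658 days.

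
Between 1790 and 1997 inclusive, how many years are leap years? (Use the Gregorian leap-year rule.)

50

Multiples of 4 in [1790,1997]: 52.
Of those, multiples of 100: 2 (not leap unless ÷400).
Multiples of 400: 0.
Leap years = 52 − 2 + 0 = 50.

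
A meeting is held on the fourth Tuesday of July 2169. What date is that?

July 25, 2169

July 1, 2169 is a Saturday.
The first Tuesday is therefore July 4 (3 days later).
The fourth Tuesday is 4 + 3×7 = July 25.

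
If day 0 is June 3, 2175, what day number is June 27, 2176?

Jun 3, 2175 → Jul 3, 2175: 30 days (June has 30).
Jul 3, 2175 → Aug 3, 2175: 31 days (July has 31).
Aug 3, 2175 → Sep 3, 2175: 31 days (August has 31).
Sep 3, 2175 → Oct 3, 2175: 30 days (September has 30).
Oct 3, 2175 → Nov 3, 2175: 31 days (October has 31).
Nov 3, 2175 → Dec 3, 2175: 30 days (November has 30).
Dec 3, 2175 → Jan 3, 2176: 31 days (December has 31).
Jan 3, 2176 → Feb 3, 2176: 31 days (January has 31).
Feb 3, 2176 → Mar 3, 2176: 29 days (February has 29).
Mar 3, 2176 → Apr 3, 2176: 31 days (March has 31).
Apr 3, 2176 → May 3, 2176: 30 days (April has 30).
May 3, 2176 → Jun 3, 2176: 31 days (May has 31).
Jun 3, 2176 → Jun 27, 2176: 24 days.
Total: 390 days.

390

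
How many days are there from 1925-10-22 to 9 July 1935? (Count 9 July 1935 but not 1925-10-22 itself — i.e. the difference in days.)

3547

Oct 22, 1925 → Oct 22, 1926: 365 days.
Oct 22, 1926 → Oct 22, 1927: 365 days.
Oct 22, 1927 → Oct 22, 1928: 366 days (Feb 29, 1928 is in that span).
Oct 22, 1928 → Oct 22, 1929: 365 days.
Oct 22, 1929 → Oct 22, 1930: 365 days.
Oct 22, 1930 → Oct 22, 1931: 365 days.
Oct 22, 1931 → Oct 22, 1932: 366 days (Feb 29, 1932 is in that span).
Oct 22, 1932 → Oct 22, 1933: 365 days.
Oct 22, 1933 → Oct 22, 1934: 365 days.
Oct 22, 1934 → Nov 22, 1934: 31 days (October has 31).
Nov 22, 1934 → Dec 22, 1934: 30 days (November has 30).
Dec 22, 1934 → Jan 22, 1935: 31 days (December has 31).
Jan 22, 1935 → Feb 22, 1935: 31 days (January has 31).
Feb 22, 1935 → Mar 22, 1935: 28 days (February has 28).
Mar 22, 1935 → Apr 22, 1935: 31 days (March has 31).
Apr 22, 1935 → May 22, 1935: 30 days (April has 30).
May 22, 1935 → Jun 22, 1935: 31 days (May has 31).
Jun 22, 1935 → Jul 9, 1935: 17 days.
Total: 3547 days.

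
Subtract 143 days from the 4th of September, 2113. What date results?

April 14, 2113

−4 → Aug 31, 2113 (end of Aug, 31 days; 139 left).
−31 → Jul 31, 2113 (end of Jul, 31 days; 108 left).
−31 → Jun 30, 2113 (end of Jun, 30 days; 77 left).
−30 → May 31, 2113 (end of May, 31 days; 47 left).
−31 → Apr 30, 2113 (end of Apr, 30 days; 16 left).
−16 → Apr 14, 2113.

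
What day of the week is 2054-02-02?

January 1, 2054 is a Thursday.
Jan 1, 2054 → Feb 1, 2054: 31 days (January has 31).
Feb 1, 2054 → Feb 2, 2054: 1 days.
Total: 32 days.
32 mod 7 = 4, so Thursday + 4 = Monday.

Monday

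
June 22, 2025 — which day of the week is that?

January 1, 2025 is a Wednesday.
Jan 1, 2025 → Feb 1, 2025: 31 days (January has 31).
Feb 1, 2025 → Mar 1, 2025: 28 days (February has 28).
Mar 1, 2025 → Apr 1, 2025: 31 days (March has 31).
Apr 1, 2025 → May 1, 2025: 30 days (April has 30).
May 1, 2025 → Jun 1, 2025: 31 days (May has 31).
Jun 1, 2025 → Jun 22, 2025: 21 days.
Total: 172 days.
172 mod 7 = 4, so Wednesday + 4 = Sunday.

Sunday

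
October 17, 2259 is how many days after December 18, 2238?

Dec 18, 2238 → Dec 18, 2239: 365 days.
Dec 18, 2239 → Dec 18, 2240: 366 days (Feb 29, 2240 is in that span).
Dec 18, 2240 → Dec 18, 2241: 365 days.
Dec 18, 2241 → Dec 18, 2242: 365 days.
Dec 18, 2242 → Dec 18, 2243: 365 days.
Dec 18, 2243 → Dec 18, 2244: 366 days (Feb 29, 2244 is in that span).
Dec 18, 2244 → Dec 18, 2245: 365 days.
Dec 18, 2245 → Dec 18, 2246: 365 days.
Dec 18, 2246 → Dec 18, 2247: 365 days.
Dec 18, 2247 → Dec 18, 2248: 366 days (Feb 29, 2248 is in that span).
Dec 18, 2248 → Dec 18, 2249: 365 days.
Dec 18, 2249 → Dec 18, 2250: 365 days.
Dec 18, 2250 → Dec 18, 2251: 365 days.
Dec 18, 2251 → Dec 18, 2252: 366 days (Feb 29, 2252 is in that span).
Dec 18, 2252 → Dec 18, 2253: 365 days.
Dec 18, 2253 → Dec 18, 2254: 365 days.
Dec 18, 2254 → Dec 18, 2255: 365 days.
Dec 18, 2255 → Dec 18, 2256: 366 days (Feb 29, 2256 is in that span).
Dec 18, 2256 → Dec 18, 2257: 365 days.
Dec 18, 2257 → Dec 18, 2258: 365 days.
Dec 18, 2258 → Jan 18, 2259: 31 days (December has 31).
Jan 18, 2259 → Feb 18, 2259: 31 days (January has 31).
Feb 18, 2259 → Mar 18, 2259: 28 days (February has 28).
Mar 18, 2259 → Apr 18, 2259: 31 days (March has 31).
Apr 18, 2259 → May 18, 2259: 30 days (April has 30).
May 18, 2259 → Jun 18, 2259: 31 days (May has 31).
Jun 18, 2259 → Jul 18, 2259: 30 days (June has 30).
Jul 18, 2259 → Aug 18, 2259: 31 days (July has 31).
Aug 18, 2259 → Sep 18, 2259: 31 days (August has 31).
Sep 18, 2259 → Oct 17, 2259: 29 days.
Total: 7608 days.

7608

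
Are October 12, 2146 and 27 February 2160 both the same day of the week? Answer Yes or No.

From Oct 12, 2146 to Feb 27, 2160 is 4886 days.
4886 mod 7 = 0, so they are the same weekday.
(Oct 12, 2146 is a Wednesday; Feb 27, 2160 is a Wednesday.)

Yes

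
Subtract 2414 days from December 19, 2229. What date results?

−365 (one year) → Dec 19, 2228 (2049 left).
−366 (one year; includes Feb 29, 2228) → Dec 19, 2227 (1683 left).
−365 (one year) → Dec 19, 2226 (1318 left).
−365 (one year) → Dec 19, 2225 (953 left).
−365 (one year) → Dec 19, 2224 (588 left).
−366 (one year; includes Feb 29, 2224) → Dec 19, 2223 (222 left).
−19 → Nov 30, 2223 (end of Nov, 30 days; 203 left).
−30 → Oct 31, 2223 (end of Oct, 31 days; 173 left).
−31 → Sep 30, 2223 (end of Sep, 30 days; 142 left).
−30 → Aug 31, 2223 (end of Aug, 31 days; 112 left).
−31 → Jul 31, 2223 (end of Jul, 31 days; 81 left).
−31 → Jun 30, 2223 (end of Jun, 30 days; 50 left).
−30 → May 31, 2223 (end of May, 31 days; 20 left).
−20 → May 11, 2223.

May 11, 2223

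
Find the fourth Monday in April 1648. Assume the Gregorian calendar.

April 1, 1648 is a Wednesday.
The first Monday is therefore April 6 (5 days later).
The fourth Monday is 6 + 3×7 = April 27.

April 27, 1648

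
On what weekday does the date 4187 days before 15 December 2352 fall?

Sunday

Dec 15, 2352 is a Monday.
4187 mod 7 = 1, so 4187 days before a Monday is Monday − 1 = Sunday.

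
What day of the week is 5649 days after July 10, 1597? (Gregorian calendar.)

Thursday

First find the weekday of Jul 10, 1597. Doomsday rule: the anchor day for the 1500s is Wednesday. For year 97: 97÷12 = 8 r 1, and 1÷4 = 0, so 8+1+0 = 9.
Wednesday + 9 ≡ Friday — that's 1597's doomsday.
In July the doomsday date is Jul 11.
Jul 10 is 1 day before Jul 11; 1 mod 7 = 1, so Friday − 1 = Thursday.
5649 mod 7 = 0, so 5649 days after a Thursday is Thursday + 0 = Thursday.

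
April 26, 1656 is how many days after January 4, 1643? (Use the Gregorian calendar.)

4861

Jan 4, 1643 → Jan 4, 1644: 365 days.
Jan 4, 1644 → Jan 4, 1645: 366 days (Feb 29, 1644 is in that span).
Jan 4, 1645 → Jan 4, 1646: 365 days.
Jan 4, 1646 → Jan 4, 1647: 365 days.
Jan 4, 1647 → Jan 4, 1648: 365 days.
Jan 4, 1648 → Jan 4, 1649: 366 days (Feb 29, 1648 is in that span).
Jan 4, 1649 → Jan 4, 1650: 365 days.
Jan 4, 1650 → Jan 4, 1651: 365 days.
Jan 4, 1651 → Jan 4, 1652: 365 days.
Jan 4, 1652 → Jan 4, 1653: 366 days (Feb 29, 1652 is in that span).
Jan 4, 1653 → Jan 4, 1654: 365 days.
Jan 4, 1654 → Jan 4, 1655: 365 days.
Jan 4, 1655 → Jan 4, 1656: 365 days.
Jan 4, 1656 → Feb 4, 1656: 31 days (January has 31).
Feb 4, 1656 → Mar 4, 1656: 29 days (February has 29).
Mar 4, 1656 → Apr 4, 1656: 31 days (March has 31).
Apr 4, 1656 → Apr 26, 1656: 22 days.
Total: 4861 days.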